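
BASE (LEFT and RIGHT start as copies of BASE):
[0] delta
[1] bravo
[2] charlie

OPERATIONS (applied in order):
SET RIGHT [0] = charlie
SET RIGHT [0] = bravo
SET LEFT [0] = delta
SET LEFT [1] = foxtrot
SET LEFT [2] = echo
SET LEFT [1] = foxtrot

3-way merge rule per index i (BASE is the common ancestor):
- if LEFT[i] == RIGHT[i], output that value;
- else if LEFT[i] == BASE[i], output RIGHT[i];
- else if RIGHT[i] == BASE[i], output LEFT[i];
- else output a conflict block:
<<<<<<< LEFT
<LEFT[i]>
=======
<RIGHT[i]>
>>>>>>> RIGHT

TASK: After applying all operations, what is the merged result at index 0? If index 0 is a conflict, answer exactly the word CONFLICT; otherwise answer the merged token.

Final LEFT:  [delta, foxtrot, echo]
Final RIGHT: [bravo, bravo, charlie]
i=0: L=delta=BASE, R=bravo -> take RIGHT -> bravo
i=1: L=foxtrot, R=bravo=BASE -> take LEFT -> foxtrot
i=2: L=echo, R=charlie=BASE -> take LEFT -> echo
Index 0 -> bravo

Answer: bravo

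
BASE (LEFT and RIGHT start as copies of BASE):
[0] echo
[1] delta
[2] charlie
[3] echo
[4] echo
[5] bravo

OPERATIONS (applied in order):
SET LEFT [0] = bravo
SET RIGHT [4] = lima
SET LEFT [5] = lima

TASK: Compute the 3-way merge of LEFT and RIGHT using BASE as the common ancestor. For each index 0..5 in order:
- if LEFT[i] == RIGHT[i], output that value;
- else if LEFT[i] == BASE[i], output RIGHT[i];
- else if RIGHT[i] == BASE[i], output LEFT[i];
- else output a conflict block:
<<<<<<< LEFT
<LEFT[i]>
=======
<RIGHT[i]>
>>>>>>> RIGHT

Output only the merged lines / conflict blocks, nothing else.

Final LEFT:  [bravo, delta, charlie, echo, echo, lima]
Final RIGHT: [echo, delta, charlie, echo, lima, bravo]
i=0: L=bravo, R=echo=BASE -> take LEFT -> bravo
i=1: L=delta R=delta -> agree -> delta
i=2: L=charlie R=charlie -> agree -> charlie
i=3: L=echo R=echo -> agree -> echo
i=4: L=echo=BASE, R=lima -> take RIGHT -> lima
i=5: L=lima, R=bravo=BASE -> take LEFT -> lima

Answer: bravo
delta
charlie
echo
lima
lima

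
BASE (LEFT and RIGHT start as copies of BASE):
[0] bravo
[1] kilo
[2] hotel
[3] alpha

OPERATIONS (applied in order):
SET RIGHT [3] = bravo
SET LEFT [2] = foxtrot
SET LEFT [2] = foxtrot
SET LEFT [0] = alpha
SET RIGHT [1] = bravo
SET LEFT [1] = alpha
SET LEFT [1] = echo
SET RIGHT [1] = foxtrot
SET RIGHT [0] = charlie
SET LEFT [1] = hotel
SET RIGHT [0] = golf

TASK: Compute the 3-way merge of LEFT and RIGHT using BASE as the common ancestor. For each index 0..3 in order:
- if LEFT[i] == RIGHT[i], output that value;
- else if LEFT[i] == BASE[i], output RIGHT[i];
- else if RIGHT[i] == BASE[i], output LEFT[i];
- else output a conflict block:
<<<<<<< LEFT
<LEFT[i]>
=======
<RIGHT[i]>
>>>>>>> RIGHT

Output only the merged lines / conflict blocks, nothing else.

Answer: <<<<<<< LEFT
alpha
=======
golf
>>>>>>> RIGHT
<<<<<<< LEFT
hotel
=======
foxtrot
>>>>>>> RIGHT
foxtrot
bravo

Derivation:
Final LEFT:  [alpha, hotel, foxtrot, alpha]
Final RIGHT: [golf, foxtrot, hotel, bravo]
i=0: BASE=bravo L=alpha R=golf all differ -> CONFLICT
i=1: BASE=kilo L=hotel R=foxtrot all differ -> CONFLICT
i=2: L=foxtrot, R=hotel=BASE -> take LEFT -> foxtrot
i=3: L=alpha=BASE, R=bravo -> take RIGHT -> bravo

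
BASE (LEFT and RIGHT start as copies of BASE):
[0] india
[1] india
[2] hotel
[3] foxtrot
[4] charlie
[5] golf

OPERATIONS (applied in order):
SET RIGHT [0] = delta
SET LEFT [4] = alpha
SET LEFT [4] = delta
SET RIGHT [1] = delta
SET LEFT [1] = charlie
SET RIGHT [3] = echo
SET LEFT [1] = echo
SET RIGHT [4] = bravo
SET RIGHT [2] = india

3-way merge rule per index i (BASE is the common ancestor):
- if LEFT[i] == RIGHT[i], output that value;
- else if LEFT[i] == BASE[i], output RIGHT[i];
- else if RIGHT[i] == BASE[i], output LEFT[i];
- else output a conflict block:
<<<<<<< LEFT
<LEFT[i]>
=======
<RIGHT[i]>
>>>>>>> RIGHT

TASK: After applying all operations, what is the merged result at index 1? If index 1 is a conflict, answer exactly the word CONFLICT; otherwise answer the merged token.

Final LEFT:  [india, echo, hotel, foxtrot, delta, golf]
Final RIGHT: [delta, delta, india, echo, bravo, golf]
i=0: L=india=BASE, R=delta -> take RIGHT -> delta
i=1: BASE=india L=echo R=delta all differ -> CONFLICT
i=2: L=hotel=BASE, R=india -> take RIGHT -> india
i=3: L=foxtrot=BASE, R=echo -> take RIGHT -> echo
i=4: BASE=charlie L=delta R=bravo all differ -> CONFLICT
i=5: L=golf R=golf -> agree -> golf
Index 1 -> CONFLICT

Answer: CONFLICT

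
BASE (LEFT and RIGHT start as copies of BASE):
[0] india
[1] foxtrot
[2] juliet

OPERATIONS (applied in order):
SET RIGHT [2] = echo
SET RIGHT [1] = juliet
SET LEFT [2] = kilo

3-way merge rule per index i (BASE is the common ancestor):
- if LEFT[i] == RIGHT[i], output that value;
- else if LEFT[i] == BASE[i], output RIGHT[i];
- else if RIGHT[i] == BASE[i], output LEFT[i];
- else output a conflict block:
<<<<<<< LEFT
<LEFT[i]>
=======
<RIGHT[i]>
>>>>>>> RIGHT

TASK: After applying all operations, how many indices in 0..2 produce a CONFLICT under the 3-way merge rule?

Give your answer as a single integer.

Final LEFT:  [india, foxtrot, kilo]
Final RIGHT: [india, juliet, echo]
i=0: L=india R=india -> agree -> india
i=1: L=foxtrot=BASE, R=juliet -> take RIGHT -> juliet
i=2: BASE=juliet L=kilo R=echo all differ -> CONFLICT
Conflict count: 1

Answer: 1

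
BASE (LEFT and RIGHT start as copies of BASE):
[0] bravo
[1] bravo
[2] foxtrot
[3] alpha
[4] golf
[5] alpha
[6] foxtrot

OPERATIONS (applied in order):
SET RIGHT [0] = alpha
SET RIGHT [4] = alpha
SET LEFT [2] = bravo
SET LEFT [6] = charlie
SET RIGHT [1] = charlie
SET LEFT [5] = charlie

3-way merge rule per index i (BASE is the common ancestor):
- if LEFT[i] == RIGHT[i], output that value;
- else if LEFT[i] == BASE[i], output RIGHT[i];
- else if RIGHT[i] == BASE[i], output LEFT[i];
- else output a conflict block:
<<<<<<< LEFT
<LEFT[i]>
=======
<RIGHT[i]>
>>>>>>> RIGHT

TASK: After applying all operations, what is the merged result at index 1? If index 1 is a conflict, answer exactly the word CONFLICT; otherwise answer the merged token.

Final LEFT:  [bravo, bravo, bravo, alpha, golf, charlie, charlie]
Final RIGHT: [alpha, charlie, foxtrot, alpha, alpha, alpha, foxtrot]
i=0: L=bravo=BASE, R=alpha -> take RIGHT -> alpha
i=1: L=bravo=BASE, R=charlie -> take RIGHT -> charlie
i=2: L=bravo, R=foxtrot=BASE -> take LEFT -> bravo
i=3: L=alpha R=alpha -> agree -> alpha
i=4: L=golf=BASE, R=alpha -> take RIGHT -> alpha
i=5: L=charlie, R=alpha=BASE -> take LEFT -> charlie
i=6: L=charlie, R=foxtrot=BASE -> take LEFT -> charlie
Index 1 -> charlie

Answer: charlie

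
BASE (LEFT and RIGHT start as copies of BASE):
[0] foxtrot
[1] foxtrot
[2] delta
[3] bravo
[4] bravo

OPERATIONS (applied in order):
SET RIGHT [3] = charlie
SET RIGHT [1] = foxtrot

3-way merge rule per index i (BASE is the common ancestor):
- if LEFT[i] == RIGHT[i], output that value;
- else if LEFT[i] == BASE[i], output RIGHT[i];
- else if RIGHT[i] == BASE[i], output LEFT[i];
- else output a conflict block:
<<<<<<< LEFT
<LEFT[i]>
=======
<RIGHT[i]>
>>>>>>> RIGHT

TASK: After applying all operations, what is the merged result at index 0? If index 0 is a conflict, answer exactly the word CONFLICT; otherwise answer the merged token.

Final LEFT:  [foxtrot, foxtrot, delta, bravo, bravo]
Final RIGHT: [foxtrot, foxtrot, delta, charlie, bravo]
i=0: L=foxtrot R=foxtrot -> agree -> foxtrot
i=1: L=foxtrot R=foxtrot -> agree -> foxtrot
i=2: L=delta R=delta -> agree -> delta
i=3: L=bravo=BASE, R=charlie -> take RIGHT -> charlie
i=4: L=bravo R=bravo -> agree -> bravo
Index 0 -> foxtrot

Answer: foxtrot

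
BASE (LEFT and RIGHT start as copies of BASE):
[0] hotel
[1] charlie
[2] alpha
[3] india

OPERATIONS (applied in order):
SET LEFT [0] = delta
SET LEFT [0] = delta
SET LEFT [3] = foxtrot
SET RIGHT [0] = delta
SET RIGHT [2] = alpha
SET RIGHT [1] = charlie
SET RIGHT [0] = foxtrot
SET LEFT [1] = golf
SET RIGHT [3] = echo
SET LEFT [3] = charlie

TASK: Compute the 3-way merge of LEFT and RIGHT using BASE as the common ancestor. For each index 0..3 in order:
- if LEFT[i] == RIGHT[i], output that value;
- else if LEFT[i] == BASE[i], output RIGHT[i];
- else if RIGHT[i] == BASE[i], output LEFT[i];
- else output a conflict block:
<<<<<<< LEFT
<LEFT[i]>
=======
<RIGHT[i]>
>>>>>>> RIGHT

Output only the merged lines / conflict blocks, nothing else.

Final LEFT:  [delta, golf, alpha, charlie]
Final RIGHT: [foxtrot, charlie, alpha, echo]
i=0: BASE=hotel L=delta R=foxtrot all differ -> CONFLICT
i=1: L=golf, R=charlie=BASE -> take LEFT -> golf
i=2: L=alpha R=alpha -> agree -> alpha
i=3: BASE=india L=charlie R=echo all differ -> CONFLICT

Answer: <<<<<<< LEFT
delta
=======
foxtrot
>>>>>>> RIGHT
golf
alpha
<<<<<<< LEFT
charlie
=======
echo
>>>>>>> RIGHT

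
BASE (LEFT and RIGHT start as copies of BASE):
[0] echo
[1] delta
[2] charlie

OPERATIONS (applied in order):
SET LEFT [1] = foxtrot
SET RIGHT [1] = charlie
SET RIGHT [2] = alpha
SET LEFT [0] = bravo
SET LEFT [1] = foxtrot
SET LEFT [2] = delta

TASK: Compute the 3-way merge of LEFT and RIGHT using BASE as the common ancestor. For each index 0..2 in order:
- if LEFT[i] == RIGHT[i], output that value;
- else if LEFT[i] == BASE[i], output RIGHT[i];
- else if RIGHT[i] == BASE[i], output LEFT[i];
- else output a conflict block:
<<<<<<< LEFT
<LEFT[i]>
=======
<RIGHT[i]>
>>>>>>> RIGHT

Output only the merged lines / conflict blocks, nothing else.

Final LEFT:  [bravo, foxtrot, delta]
Final RIGHT: [echo, charlie, alpha]
i=0: L=bravo, R=echo=BASE -> take LEFT -> bravo
i=1: BASE=delta L=foxtrot R=charlie all differ -> CONFLICT
i=2: BASE=charlie L=delta R=alpha all differ -> CONFLICT

Answer: bravo
<<<<<<< LEFT
foxtrot
=======
charlie
>>>>>>> RIGHT
<<<<<<< LEFT
delta
=======
alpha
>>>>>>> RIGHT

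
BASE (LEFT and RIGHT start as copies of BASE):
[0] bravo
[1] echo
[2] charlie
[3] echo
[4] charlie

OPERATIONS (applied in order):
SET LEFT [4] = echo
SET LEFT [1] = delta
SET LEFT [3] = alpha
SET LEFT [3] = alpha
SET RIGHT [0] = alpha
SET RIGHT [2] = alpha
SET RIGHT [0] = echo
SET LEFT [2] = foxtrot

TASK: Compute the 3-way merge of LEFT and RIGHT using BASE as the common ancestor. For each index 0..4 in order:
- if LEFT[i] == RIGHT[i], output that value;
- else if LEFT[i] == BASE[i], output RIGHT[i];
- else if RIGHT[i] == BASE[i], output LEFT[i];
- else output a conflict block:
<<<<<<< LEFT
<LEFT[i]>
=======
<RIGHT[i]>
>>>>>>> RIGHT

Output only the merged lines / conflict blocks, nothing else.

Final LEFT:  [bravo, delta, foxtrot, alpha, echo]
Final RIGHT: [echo, echo, alpha, echo, charlie]
i=0: L=bravo=BASE, R=echo -> take RIGHT -> echo
i=1: L=delta, R=echo=BASE -> take LEFT -> delta
i=2: BASE=charlie L=foxtrot R=alpha all differ -> CONFLICT
i=3: L=alpha, R=echo=BASE -> take LEFT -> alpha
i=4: L=echo, R=charlie=BASE -> take LEFT -> echo

Answer: echo
delta
<<<<<<< LEFT
foxtrot
=======
alpha
>>>>>>> RIGHT
alpha
echo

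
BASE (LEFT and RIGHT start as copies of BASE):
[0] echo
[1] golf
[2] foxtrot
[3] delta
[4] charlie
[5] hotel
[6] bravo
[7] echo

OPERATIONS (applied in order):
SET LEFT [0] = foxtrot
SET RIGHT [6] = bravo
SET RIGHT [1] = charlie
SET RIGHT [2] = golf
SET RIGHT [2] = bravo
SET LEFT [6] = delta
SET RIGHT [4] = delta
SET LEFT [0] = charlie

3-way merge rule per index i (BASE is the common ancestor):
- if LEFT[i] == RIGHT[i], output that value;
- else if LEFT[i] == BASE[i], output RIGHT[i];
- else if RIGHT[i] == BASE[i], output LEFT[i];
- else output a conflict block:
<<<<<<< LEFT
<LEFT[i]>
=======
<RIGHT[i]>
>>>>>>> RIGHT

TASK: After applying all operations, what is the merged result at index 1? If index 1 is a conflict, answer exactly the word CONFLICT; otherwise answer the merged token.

Final LEFT:  [charlie, golf, foxtrot, delta, charlie, hotel, delta, echo]
Final RIGHT: [echo, charlie, bravo, delta, delta, hotel, bravo, echo]
i=0: L=charlie, R=echo=BASE -> take LEFT -> charlie
i=1: L=golf=BASE, R=charlie -> take RIGHT -> charlie
i=2: L=foxtrot=BASE, R=bravo -> take RIGHT -> bravo
i=3: L=delta R=delta -> agree -> delta
i=4: L=charlie=BASE, R=delta -> take RIGHT -> delta
i=5: L=hotel R=hotel -> agree -> hotel
i=6: L=delta, R=bravo=BASE -> take LEFT -> delta
i=7: L=echo R=echo -> agree -> echo
Index 1 -> charlie

Answer: charlie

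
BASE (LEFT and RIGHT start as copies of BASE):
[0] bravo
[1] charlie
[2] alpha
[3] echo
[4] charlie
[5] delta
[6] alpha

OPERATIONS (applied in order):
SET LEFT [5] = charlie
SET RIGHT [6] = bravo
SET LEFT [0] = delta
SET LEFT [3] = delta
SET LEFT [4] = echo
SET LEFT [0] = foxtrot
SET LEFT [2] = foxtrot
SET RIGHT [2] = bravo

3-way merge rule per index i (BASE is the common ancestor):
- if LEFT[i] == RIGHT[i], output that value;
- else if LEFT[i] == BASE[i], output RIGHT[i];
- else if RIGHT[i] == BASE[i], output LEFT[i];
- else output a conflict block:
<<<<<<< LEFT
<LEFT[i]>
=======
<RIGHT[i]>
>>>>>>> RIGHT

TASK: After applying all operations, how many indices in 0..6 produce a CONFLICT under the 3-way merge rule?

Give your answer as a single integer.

Answer: 1

Derivation:
Final LEFT:  [foxtrot, charlie, foxtrot, delta, echo, charlie, alpha]
Final RIGHT: [bravo, charlie, bravo, echo, charlie, delta, bravo]
i=0: L=foxtrot, R=bravo=BASE -> take LEFT -> foxtrot
i=1: L=charlie R=charlie -> agree -> charlie
i=2: BASE=alpha L=foxtrot R=bravo all differ -> CONFLICT
i=3: L=delta, R=echo=BASE -> take LEFT -> delta
i=4: L=echo, R=charlie=BASE -> take LEFT -> echo
i=5: L=charlie, R=delta=BASE -> take LEFT -> charlie
i=6: L=alpha=BASE, R=bravo -> take RIGHT -> bravo
Conflict count: 1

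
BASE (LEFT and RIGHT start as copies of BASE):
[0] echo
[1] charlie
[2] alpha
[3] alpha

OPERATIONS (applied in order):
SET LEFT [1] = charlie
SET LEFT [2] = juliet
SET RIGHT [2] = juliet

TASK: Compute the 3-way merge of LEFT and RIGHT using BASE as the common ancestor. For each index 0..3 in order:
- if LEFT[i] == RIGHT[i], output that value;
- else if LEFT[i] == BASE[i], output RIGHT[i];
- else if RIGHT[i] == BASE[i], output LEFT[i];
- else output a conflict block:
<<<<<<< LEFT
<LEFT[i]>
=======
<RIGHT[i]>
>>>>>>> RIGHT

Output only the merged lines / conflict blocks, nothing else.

Final LEFT:  [echo, charlie, juliet, alpha]
Final RIGHT: [echo, charlie, juliet, alpha]
i=0: L=echo R=echo -> agree -> echo
i=1: L=charlie R=charlie -> agree -> charlie
i=2: L=juliet R=juliet -> agree -> juliet
i=3: L=alpha R=alpha -> agree -> alpha

Answer: echo
charlie
juliet
alpha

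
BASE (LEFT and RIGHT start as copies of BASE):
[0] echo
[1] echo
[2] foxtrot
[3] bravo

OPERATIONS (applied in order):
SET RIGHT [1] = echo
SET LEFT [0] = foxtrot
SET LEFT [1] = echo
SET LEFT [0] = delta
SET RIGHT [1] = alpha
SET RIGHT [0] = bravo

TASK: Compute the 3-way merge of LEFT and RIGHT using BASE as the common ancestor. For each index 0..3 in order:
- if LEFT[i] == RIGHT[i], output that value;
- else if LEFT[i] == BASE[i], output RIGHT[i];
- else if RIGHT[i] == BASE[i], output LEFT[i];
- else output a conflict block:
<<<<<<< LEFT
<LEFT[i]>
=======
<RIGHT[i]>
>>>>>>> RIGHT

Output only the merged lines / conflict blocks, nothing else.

Final LEFT:  [delta, echo, foxtrot, bravo]
Final RIGHT: [bravo, alpha, foxtrot, bravo]
i=0: BASE=echo L=delta R=bravo all differ -> CONFLICT
i=1: L=echo=BASE, R=alpha -> take RIGHT -> alpha
i=2: L=foxtrot R=foxtrot -> agree -> foxtrot
i=3: L=bravo R=bravo -> agree -> bravo

Answer: <<<<<<< LEFT
delta
=======
bravo
>>>>>>> RIGHT
alpha
foxtrot
bravo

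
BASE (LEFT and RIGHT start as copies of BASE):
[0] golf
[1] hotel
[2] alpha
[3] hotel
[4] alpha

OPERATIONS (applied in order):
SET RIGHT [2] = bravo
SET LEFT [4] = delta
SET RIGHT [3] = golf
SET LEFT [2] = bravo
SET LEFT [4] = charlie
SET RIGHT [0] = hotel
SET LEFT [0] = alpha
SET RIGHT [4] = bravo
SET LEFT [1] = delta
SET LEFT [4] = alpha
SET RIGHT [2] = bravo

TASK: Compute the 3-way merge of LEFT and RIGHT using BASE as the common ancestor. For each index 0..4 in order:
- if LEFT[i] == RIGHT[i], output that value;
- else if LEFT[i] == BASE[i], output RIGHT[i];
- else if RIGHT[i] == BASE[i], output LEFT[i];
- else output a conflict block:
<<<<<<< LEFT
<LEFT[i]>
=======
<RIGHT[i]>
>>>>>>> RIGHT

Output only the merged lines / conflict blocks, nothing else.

Final LEFT:  [alpha, delta, bravo, hotel, alpha]
Final RIGHT: [hotel, hotel, bravo, golf, bravo]
i=0: BASE=golf L=alpha R=hotel all differ -> CONFLICT
i=1: L=delta, R=hotel=BASE -> take LEFT -> delta
i=2: L=bravo R=bravo -> agree -> bravo
i=3: L=hotel=BASE, R=golf -> take RIGHT -> golf
i=4: L=alpha=BASE, R=bravo -> take RIGHT -> bravo

Answer: <<<<<<< LEFT
alpha
=======
hotel
>>>>>>> RIGHT
delta
bravo
golf
bravo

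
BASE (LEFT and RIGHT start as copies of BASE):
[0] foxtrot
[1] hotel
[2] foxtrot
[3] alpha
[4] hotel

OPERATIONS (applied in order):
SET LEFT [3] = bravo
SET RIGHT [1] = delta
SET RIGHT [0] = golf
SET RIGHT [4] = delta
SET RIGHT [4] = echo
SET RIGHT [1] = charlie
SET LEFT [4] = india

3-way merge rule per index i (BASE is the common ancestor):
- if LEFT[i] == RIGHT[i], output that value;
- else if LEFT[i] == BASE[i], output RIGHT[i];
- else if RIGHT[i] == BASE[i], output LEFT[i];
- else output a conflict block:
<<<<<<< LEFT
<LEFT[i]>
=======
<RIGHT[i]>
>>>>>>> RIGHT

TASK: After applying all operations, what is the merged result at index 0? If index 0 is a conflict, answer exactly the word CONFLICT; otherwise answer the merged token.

Final LEFT:  [foxtrot, hotel, foxtrot, bravo, india]
Final RIGHT: [golf, charlie, foxtrot, alpha, echo]
i=0: L=foxtrot=BASE, R=golf -> take RIGHT -> golf
i=1: L=hotel=BASE, R=charlie -> take RIGHT -> charlie
i=2: L=foxtrot R=foxtrot -> agree -> foxtrot
i=3: L=bravo, R=alpha=BASE -> take LEFT -> bravo
i=4: BASE=hotel L=india R=echo all differ -> CONFLICT
Index 0 -> golf

Answer: golf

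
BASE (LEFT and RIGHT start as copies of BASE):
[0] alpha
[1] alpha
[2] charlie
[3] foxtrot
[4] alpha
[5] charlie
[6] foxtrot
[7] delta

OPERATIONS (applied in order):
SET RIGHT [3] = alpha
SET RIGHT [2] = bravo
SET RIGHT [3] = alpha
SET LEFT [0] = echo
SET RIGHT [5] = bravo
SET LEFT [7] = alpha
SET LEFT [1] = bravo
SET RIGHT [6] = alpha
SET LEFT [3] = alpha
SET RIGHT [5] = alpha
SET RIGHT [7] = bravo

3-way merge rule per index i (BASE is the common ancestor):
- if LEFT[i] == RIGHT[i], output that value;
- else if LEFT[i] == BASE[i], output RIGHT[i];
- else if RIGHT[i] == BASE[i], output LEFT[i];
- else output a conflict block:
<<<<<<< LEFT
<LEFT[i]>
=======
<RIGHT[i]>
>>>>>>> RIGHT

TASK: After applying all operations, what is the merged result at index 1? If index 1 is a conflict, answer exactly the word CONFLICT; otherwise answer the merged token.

Final LEFT:  [echo, bravo, charlie, alpha, alpha, charlie, foxtrot, alpha]
Final RIGHT: [alpha, alpha, bravo, alpha, alpha, alpha, alpha, bravo]
i=0: L=echo, R=alpha=BASE -> take LEFT -> echo
i=1: L=bravo, R=alpha=BASE -> take LEFT -> bravo
i=2: L=charlie=BASE, R=bravo -> take RIGHT -> bravo
i=3: L=alpha R=alpha -> agree -> alpha
i=4: L=alpha R=alpha -> agree -> alpha
i=5: L=charlie=BASE, R=alpha -> take RIGHT -> alpha
i=6: L=foxtrot=BASE, R=alpha -> take RIGHT -> alpha
i=7: BASE=delta L=alpha R=bravo all differ -> CONFLICT
Index 1 -> bravo

Answer: bravo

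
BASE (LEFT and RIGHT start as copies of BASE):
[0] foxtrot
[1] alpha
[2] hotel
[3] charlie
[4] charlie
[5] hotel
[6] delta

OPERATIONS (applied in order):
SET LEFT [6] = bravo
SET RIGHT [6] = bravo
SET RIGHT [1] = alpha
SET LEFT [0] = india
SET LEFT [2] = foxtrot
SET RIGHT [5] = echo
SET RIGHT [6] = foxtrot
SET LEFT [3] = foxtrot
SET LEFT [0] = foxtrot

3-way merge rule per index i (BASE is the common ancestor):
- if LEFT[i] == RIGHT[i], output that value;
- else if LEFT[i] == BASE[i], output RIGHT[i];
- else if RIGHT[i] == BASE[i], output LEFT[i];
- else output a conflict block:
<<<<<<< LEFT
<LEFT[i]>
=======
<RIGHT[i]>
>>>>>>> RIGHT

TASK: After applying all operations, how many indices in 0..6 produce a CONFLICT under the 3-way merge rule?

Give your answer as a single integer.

Final LEFT:  [foxtrot, alpha, foxtrot, foxtrot, charlie, hotel, bravo]
Final RIGHT: [foxtrot, alpha, hotel, charlie, charlie, echo, foxtrot]
i=0: L=foxtrot R=foxtrot -> agree -> foxtrot
i=1: L=alpha R=alpha -> agree -> alpha
i=2: L=foxtrot, R=hotel=BASE -> take LEFT -> foxtrot
i=3: L=foxtrot, R=charlie=BASE -> take LEFT -> foxtrot
i=4: L=charlie R=charlie -> agree -> charlie
i=5: L=hotel=BASE, R=echo -> take RIGHT -> echo
i=6: BASE=delta L=bravo R=foxtrot all differ -> CONFLICT
Conflict count: 1

Answer: 1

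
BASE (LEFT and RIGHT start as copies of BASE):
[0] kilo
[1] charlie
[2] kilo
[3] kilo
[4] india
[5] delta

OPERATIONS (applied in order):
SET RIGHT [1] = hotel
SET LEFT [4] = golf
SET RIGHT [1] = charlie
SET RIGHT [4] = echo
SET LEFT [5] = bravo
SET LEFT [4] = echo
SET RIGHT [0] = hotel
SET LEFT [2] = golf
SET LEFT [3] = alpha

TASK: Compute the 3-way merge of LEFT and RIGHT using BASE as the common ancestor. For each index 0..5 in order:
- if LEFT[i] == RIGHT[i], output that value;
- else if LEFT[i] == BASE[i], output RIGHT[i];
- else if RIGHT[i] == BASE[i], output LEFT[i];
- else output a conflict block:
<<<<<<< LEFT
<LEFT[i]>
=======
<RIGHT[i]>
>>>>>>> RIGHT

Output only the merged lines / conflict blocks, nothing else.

Final LEFT:  [kilo, charlie, golf, alpha, echo, bravo]
Final RIGHT: [hotel, charlie, kilo, kilo, echo, delta]
i=0: L=kilo=BASE, R=hotel -> take RIGHT -> hotel
i=1: L=charlie R=charlie -> agree -> charlie
i=2: L=golf, R=kilo=BASE -> take LEFT -> golf
i=3: L=alpha, R=kilo=BASE -> take LEFT -> alpha
i=4: L=echo R=echo -> agree -> echo
i=5: L=bravo, R=delta=BASE -> take LEFT -> bravo

Answer: hotel
charlie
golf
alpha
echo
bravo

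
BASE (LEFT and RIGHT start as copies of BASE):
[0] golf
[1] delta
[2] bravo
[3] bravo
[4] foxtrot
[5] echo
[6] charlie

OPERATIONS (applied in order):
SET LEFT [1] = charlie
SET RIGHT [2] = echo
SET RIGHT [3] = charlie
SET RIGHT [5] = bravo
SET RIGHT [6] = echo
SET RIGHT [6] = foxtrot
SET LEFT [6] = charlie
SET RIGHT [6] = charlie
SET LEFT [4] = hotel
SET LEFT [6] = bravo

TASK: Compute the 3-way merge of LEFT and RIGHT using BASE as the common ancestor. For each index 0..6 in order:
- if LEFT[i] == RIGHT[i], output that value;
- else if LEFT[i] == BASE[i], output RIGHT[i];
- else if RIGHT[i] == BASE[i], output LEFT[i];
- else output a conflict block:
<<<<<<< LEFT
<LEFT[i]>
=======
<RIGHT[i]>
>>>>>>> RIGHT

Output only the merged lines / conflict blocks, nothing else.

Final LEFT:  [golf, charlie, bravo, bravo, hotel, echo, bravo]
Final RIGHT: [golf, delta, echo, charlie, foxtrot, bravo, charlie]
i=0: L=golf R=golf -> agree -> golf
i=1: L=charlie, R=delta=BASE -> take LEFT -> charlie
i=2: L=bravo=BASE, R=echo -> take RIGHT -> echo
i=3: L=bravo=BASE, R=charlie -> take RIGHT -> charlie
i=4: L=hotel, R=foxtrot=BASE -> take LEFT -> hotel
i=5: L=echo=BASE, R=bravo -> take RIGHT -> bravo
i=6: L=bravo, R=charlie=BASE -> take LEFT -> bravo

Answer: golf
charlie
echo
charlie
hotel
bravo
bravo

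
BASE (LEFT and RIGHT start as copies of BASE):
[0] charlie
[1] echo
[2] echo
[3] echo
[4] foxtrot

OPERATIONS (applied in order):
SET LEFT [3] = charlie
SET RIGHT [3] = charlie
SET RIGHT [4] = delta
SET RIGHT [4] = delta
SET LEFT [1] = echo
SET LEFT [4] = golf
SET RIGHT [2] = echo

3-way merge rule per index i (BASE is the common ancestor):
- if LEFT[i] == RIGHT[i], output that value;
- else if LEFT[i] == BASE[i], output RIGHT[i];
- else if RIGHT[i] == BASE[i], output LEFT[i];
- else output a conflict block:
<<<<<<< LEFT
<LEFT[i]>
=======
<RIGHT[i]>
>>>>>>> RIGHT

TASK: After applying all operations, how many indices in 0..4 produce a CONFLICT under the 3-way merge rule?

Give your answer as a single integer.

Answer: 1

Derivation:
Final LEFT:  [charlie, echo, echo, charlie, golf]
Final RIGHT: [charlie, echo, echo, charlie, delta]
i=0: L=charlie R=charlie -> agree -> charlie
i=1: L=echo R=echo -> agree -> echo
i=2: L=echo R=echo -> agree -> echo
i=3: L=charlie R=charlie -> agree -> charlie
i=4: BASE=foxtrot L=golf R=delta all differ -> CONFLICT
Conflict count: 1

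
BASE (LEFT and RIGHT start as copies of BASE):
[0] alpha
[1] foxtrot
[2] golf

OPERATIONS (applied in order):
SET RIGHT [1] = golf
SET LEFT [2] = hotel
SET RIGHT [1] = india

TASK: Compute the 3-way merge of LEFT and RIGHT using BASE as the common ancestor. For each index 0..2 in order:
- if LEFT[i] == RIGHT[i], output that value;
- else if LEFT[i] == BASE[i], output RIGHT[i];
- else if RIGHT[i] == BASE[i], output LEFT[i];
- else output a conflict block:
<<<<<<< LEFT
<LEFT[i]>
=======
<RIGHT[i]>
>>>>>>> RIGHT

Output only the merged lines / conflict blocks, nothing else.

Answer: alpha
india
hotel

Derivation:
Final LEFT:  [alpha, foxtrot, hotel]
Final RIGHT: [alpha, india, golf]
i=0: L=alpha R=alpha -> agree -> alpha
i=1: L=foxtrot=BASE, R=india -> take RIGHT -> india
i=2: L=hotel, R=golf=BASE -> take LEFT -> hotel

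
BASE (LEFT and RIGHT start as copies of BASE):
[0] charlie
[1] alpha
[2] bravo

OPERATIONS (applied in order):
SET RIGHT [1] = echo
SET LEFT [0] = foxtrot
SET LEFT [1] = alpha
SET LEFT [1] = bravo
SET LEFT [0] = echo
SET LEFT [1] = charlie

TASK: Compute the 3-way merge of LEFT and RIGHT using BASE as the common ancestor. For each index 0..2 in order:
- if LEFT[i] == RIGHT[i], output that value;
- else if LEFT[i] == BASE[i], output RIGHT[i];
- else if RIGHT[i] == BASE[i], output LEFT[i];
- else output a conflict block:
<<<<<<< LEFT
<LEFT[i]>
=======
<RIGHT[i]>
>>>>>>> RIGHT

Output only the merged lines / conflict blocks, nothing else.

Answer: echo
<<<<<<< LEFT
charlie
=======
echo
>>>>>>> RIGHT
bravo

Derivation:
Final LEFT:  [echo, charlie, bravo]
Final RIGHT: [charlie, echo, bravo]
i=0: L=echo, R=charlie=BASE -> take LEFT -> echo
i=1: BASE=alpha L=charlie R=echo all differ -> CONFLICT
i=2: L=bravo R=bravo -> agree -> bravo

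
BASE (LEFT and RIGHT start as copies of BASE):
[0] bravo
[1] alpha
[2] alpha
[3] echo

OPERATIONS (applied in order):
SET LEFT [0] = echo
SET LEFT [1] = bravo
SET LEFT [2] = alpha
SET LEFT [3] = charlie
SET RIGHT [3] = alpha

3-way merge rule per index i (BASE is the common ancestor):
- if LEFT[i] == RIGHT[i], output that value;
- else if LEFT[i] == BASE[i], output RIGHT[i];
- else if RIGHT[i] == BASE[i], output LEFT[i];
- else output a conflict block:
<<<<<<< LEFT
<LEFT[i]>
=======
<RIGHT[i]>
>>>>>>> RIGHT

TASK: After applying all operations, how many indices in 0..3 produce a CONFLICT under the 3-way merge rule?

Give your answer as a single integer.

Final LEFT:  [echo, bravo, alpha, charlie]
Final RIGHT: [bravo, alpha, alpha, alpha]
i=0: L=echo, R=bravo=BASE -> take LEFT -> echo
i=1: L=bravo, R=alpha=BASE -> take LEFT -> bravo
i=2: L=alpha R=alpha -> agree -> alpha
i=3: BASE=echo L=charlie R=alpha all differ -> CONFLICT
Conflict count: 1

Answer: 1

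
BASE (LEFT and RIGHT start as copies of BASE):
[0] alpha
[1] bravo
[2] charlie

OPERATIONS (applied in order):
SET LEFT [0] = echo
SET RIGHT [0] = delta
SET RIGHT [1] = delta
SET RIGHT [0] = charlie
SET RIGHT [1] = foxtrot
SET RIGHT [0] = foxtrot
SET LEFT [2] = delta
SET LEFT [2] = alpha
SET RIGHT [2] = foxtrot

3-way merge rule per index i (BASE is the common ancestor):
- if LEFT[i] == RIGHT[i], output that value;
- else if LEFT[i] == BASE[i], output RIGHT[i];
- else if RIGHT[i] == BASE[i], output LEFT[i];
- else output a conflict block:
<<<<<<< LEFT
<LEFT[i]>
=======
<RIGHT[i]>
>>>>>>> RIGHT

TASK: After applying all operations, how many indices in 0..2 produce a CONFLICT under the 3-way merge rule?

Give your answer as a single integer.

Final LEFT:  [echo, bravo, alpha]
Final RIGHT: [foxtrot, foxtrot, foxtrot]
i=0: BASE=alpha L=echo R=foxtrot all differ -> CONFLICT
i=1: L=bravo=BASE, R=foxtrot -> take RIGHT -> foxtrot
i=2: BASE=charlie L=alpha R=foxtrot all differ -> CONFLICT
Conflict count: 2

Answer: 2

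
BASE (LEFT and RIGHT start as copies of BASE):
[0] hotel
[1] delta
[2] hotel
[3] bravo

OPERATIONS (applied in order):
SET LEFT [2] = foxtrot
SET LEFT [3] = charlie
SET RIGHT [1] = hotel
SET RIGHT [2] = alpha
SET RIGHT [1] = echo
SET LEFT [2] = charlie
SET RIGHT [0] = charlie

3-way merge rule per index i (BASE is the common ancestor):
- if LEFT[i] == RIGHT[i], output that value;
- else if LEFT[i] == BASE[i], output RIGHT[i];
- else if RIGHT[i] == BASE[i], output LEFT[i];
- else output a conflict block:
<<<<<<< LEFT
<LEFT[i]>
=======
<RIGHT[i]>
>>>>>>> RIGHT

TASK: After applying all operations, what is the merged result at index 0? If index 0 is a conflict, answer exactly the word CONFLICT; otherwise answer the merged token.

Final LEFT:  [hotel, delta, charlie, charlie]
Final RIGHT: [charlie, echo, alpha, bravo]
i=0: L=hotel=BASE, R=charlie -> take RIGHT -> charlie
i=1: L=delta=BASE, R=echo -> take RIGHT -> echo
i=2: BASE=hotel L=charlie R=alpha all differ -> CONFLICT
i=3: L=charlie, R=bravo=BASE -> take LEFT -> charlie
Index 0 -> charlie

Answer: charlie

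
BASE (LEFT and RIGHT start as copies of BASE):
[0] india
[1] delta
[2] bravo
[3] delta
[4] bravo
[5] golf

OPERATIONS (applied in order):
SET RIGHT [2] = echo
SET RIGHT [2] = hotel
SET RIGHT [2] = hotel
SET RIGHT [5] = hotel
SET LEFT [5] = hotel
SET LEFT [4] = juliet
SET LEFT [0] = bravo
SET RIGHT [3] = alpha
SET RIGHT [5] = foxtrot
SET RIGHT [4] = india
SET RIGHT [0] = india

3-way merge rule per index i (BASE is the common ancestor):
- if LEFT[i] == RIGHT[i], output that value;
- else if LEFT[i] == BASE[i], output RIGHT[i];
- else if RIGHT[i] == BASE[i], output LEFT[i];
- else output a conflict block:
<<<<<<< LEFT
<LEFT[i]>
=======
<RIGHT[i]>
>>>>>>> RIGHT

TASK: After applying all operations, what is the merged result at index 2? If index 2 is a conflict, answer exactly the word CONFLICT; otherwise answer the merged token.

Answer: hotel

Derivation:
Final LEFT:  [bravo, delta, bravo, delta, juliet, hotel]
Final RIGHT: [india, delta, hotel, alpha, india, foxtrot]
i=0: L=bravo, R=india=BASE -> take LEFT -> bravo
i=1: L=delta R=delta -> agree -> delta
i=2: L=bravo=BASE, R=hotel -> take RIGHT -> hotel
i=3: L=delta=BASE, R=alpha -> take RIGHT -> alpha
i=4: BASE=bravo L=juliet R=india all differ -> CONFLICT
i=5: BASE=golf L=hotel R=foxtrot all differ -> CONFLICT
Index 2 -> hotel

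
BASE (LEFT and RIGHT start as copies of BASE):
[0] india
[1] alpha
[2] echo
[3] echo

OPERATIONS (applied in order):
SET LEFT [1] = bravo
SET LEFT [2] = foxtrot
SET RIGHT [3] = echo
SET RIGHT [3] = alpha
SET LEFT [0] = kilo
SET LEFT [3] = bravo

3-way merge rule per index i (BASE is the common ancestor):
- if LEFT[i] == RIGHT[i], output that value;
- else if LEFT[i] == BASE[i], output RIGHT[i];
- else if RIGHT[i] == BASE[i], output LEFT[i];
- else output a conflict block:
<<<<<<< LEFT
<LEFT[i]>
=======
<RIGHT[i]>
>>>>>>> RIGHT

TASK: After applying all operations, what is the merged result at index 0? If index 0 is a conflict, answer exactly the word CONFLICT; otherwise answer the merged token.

Answer: kilo

Derivation:
Final LEFT:  [kilo, bravo, foxtrot, bravo]
Final RIGHT: [india, alpha, echo, alpha]
i=0: L=kilo, R=india=BASE -> take LEFT -> kilo
i=1: L=bravo, R=alpha=BASE -> take LEFT -> bravo
i=2: L=foxtrot, R=echo=BASE -> take LEFT -> foxtrot
i=3: BASE=echo L=bravo R=alpha all differ -> CONFLICT
Index 0 -> kilo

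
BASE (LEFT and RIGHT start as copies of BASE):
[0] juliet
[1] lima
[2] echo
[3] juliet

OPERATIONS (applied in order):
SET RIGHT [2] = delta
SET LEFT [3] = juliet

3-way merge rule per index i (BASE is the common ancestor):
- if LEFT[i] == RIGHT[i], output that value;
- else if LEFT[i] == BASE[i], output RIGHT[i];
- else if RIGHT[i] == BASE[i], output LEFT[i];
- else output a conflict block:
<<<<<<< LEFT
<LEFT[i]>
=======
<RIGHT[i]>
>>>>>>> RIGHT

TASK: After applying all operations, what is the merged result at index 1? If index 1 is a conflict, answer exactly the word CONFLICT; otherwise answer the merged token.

Final LEFT:  [juliet, lima, echo, juliet]
Final RIGHT: [juliet, lima, delta, juliet]
i=0: L=juliet R=juliet -> agree -> juliet
i=1: L=lima R=lima -> agree -> lima
i=2: L=echo=BASE, R=delta -> take RIGHT -> delta
i=3: L=juliet R=juliet -> agree -> juliet
Index 1 -> lima

Answer: lima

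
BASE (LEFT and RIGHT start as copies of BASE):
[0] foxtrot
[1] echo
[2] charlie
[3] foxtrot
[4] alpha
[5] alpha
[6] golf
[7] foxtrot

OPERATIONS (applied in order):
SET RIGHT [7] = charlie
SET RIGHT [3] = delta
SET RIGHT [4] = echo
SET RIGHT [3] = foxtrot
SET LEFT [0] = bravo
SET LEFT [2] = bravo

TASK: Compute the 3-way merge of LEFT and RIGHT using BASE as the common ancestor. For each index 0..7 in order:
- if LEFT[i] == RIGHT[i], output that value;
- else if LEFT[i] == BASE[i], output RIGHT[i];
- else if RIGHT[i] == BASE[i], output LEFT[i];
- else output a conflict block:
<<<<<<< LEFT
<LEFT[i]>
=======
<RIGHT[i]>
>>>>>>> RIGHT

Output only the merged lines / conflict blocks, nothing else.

Answer: bravo
echo
bravo
foxtrot
echo
alpha
golf
charlie

Derivation:
Final LEFT:  [bravo, echo, bravo, foxtrot, alpha, alpha, golf, foxtrot]
Final RIGHT: [foxtrot, echo, charlie, foxtrot, echo, alpha, golf, charlie]
i=0: L=bravo, R=foxtrot=BASE -> take LEFT -> bravo
i=1: L=echo R=echo -> agree -> echo
i=2: L=bravo, R=charlie=BASE -> take LEFT -> bravo
i=3: L=foxtrot R=foxtrot -> agree -> foxtrot
i=4: L=alpha=BASE, R=echo -> take RIGHT -> echo
i=5: L=alpha R=alpha -> agree -> alpha
i=6: L=golf R=golf -> agree -> golf
i=7: L=foxtrot=BASE, R=charlie -> take RIGHT -> charlie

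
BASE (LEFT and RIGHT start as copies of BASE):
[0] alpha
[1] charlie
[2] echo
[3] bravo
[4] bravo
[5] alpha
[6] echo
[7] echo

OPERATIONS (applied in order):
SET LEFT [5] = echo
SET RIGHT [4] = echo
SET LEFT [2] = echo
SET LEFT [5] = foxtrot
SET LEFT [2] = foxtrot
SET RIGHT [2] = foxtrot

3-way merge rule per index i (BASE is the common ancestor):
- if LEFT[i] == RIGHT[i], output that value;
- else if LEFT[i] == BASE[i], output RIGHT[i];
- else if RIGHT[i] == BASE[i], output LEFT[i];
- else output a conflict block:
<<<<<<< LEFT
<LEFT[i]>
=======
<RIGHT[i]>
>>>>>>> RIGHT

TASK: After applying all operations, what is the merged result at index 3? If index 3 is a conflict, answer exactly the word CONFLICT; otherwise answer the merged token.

Answer: bravo

Derivation:
Final LEFT:  [alpha, charlie, foxtrot, bravo, bravo, foxtrot, echo, echo]
Final RIGHT: [alpha, charlie, foxtrot, bravo, echo, alpha, echo, echo]
i=0: L=alpha R=alpha -> agree -> alpha
i=1: L=charlie R=charlie -> agree -> charlie
i=2: L=foxtrot R=foxtrot -> agree -> foxtrot
i=3: L=bravo R=bravo -> agree -> bravo
i=4: L=bravo=BASE, R=echo -> take RIGHT -> echo
i=5: L=foxtrot, R=alpha=BASE -> take LEFT -> foxtrot
i=6: L=echo R=echo -> agree -> echo
i=7: L=echo R=echo -> agree -> echo
Index 3 -> bravo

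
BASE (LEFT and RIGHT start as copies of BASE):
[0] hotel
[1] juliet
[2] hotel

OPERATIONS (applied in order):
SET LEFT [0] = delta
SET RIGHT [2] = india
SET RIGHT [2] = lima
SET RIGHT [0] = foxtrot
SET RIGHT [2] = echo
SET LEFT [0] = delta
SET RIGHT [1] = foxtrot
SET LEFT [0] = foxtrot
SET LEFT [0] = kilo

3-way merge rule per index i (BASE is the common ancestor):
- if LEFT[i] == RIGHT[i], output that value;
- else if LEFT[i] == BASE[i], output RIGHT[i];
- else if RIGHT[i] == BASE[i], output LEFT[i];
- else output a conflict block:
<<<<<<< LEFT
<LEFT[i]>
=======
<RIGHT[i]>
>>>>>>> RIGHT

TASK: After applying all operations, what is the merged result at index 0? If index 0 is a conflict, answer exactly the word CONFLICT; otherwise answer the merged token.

Final LEFT:  [kilo, juliet, hotel]
Final RIGHT: [foxtrot, foxtrot, echo]
i=0: BASE=hotel L=kilo R=foxtrot all differ -> CONFLICT
i=1: L=juliet=BASE, R=foxtrot -> take RIGHT -> foxtrot
i=2: L=hotel=BASE, R=echo -> take RIGHT -> echo
Index 0 -> CONFLICT

Answer: CONFLICT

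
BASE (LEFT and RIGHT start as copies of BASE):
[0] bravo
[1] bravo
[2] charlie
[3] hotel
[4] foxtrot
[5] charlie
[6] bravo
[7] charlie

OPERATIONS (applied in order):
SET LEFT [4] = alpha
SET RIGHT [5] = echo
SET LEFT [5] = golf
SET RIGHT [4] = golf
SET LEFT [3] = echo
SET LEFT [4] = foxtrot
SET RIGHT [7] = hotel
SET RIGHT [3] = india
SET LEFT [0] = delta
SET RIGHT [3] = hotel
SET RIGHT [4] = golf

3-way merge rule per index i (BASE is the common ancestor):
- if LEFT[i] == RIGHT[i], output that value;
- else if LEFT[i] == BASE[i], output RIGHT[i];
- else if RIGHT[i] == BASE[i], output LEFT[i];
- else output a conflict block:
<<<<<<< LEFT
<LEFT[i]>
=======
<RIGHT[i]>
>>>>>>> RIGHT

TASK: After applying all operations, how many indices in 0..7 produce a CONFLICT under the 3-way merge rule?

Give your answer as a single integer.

Answer: 1

Derivation:
Final LEFT:  [delta, bravo, charlie, echo, foxtrot, golf, bravo, charlie]
Final RIGHT: [bravo, bravo, charlie, hotel, golf, echo, bravo, hotel]
i=0: L=delta, R=bravo=BASE -> take LEFT -> delta
i=1: L=bravo R=bravo -> agree -> bravo
i=2: L=charlie R=charlie -> agree -> charlie
i=3: L=echo, R=hotel=BASE -> take LEFT -> echo
i=4: L=foxtrot=BASE, R=golf -> take RIGHT -> golf
i=5: BASE=charlie L=golf R=echo all differ -> CONFLICT
i=6: L=bravo R=bravo -> agree -> bravo
i=7: L=charlie=BASE, R=hotel -> take RIGHT -> hotel
Conflict count: 1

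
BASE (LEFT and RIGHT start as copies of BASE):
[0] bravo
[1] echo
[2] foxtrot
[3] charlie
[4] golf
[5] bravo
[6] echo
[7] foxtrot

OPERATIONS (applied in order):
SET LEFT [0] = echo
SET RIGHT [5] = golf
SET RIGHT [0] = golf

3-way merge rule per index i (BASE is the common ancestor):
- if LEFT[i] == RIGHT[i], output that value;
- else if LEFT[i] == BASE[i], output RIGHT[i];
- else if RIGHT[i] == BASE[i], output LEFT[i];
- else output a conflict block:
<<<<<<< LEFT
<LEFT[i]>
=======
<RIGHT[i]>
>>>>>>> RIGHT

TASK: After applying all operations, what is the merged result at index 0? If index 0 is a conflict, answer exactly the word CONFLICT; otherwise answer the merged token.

Final LEFT:  [echo, echo, foxtrot, charlie, golf, bravo, echo, foxtrot]
Final RIGHT: [golf, echo, foxtrot, charlie, golf, golf, echo, foxtrot]
i=0: BASE=bravo L=echo R=golf all differ -> CONFLICT
i=1: L=echo R=echo -> agree -> echo
i=2: L=foxtrot R=foxtrot -> agree -> foxtrot
i=3: L=charlie R=charlie -> agree -> charlie
i=4: L=golf R=golf -> agree -> golf
i=5: L=bravo=BASE, R=golf -> take RIGHT -> golf
i=6: L=echo R=echo -> agree -> echo
i=7: L=foxtrot R=foxtrot -> agree -> foxtrot
Index 0 -> CONFLICT

Answer: CONFLICT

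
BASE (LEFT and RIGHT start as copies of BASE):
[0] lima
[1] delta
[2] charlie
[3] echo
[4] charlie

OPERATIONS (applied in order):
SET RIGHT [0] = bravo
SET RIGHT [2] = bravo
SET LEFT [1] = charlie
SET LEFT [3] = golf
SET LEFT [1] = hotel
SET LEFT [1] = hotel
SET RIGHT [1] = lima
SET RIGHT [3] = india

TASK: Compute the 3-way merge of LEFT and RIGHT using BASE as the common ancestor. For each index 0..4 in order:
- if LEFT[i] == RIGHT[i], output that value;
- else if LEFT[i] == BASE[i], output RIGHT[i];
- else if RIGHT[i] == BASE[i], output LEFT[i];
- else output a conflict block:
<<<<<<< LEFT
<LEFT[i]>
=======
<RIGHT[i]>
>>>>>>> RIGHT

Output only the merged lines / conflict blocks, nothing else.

Answer: bravo
<<<<<<< LEFT
hotel
=======
lima
>>>>>>> RIGHT
bravo
<<<<<<< LEFT
golf
=======
india
>>>>>>> RIGHT
charlie

Derivation:
Final LEFT:  [lima, hotel, charlie, golf, charlie]
Final RIGHT: [bravo, lima, bravo, india, charlie]
i=0: L=lima=BASE, R=bravo -> take RIGHT -> bravo
i=1: BASE=delta L=hotel R=lima all differ -> CONFLICT
i=2: L=charlie=BASE, R=bravo -> take RIGHT -> bravo
i=3: BASE=echo L=golf R=india all differ -> CONFLICT
i=4: L=charlie R=charlie -> agree -> charlie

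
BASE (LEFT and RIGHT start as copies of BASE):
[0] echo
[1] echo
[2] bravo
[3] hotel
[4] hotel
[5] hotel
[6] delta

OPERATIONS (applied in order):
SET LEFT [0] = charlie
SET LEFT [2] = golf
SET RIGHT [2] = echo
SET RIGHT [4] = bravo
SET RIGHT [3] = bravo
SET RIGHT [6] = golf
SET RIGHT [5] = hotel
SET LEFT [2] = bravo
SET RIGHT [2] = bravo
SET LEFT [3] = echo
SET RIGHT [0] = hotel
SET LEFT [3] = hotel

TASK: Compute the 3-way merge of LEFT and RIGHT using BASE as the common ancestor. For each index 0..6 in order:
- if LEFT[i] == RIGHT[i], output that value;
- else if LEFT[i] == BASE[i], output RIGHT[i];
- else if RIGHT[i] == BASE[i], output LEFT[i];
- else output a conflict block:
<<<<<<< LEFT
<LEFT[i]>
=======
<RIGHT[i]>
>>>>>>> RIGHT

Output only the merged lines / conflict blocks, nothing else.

Final LEFT:  [charlie, echo, bravo, hotel, hotel, hotel, delta]
Final RIGHT: [hotel, echo, bravo, bravo, bravo, hotel, golf]
i=0: BASE=echo L=charlie R=hotel all differ -> CONFLICT
i=1: L=echo R=echo -> agree -> echo
i=2: L=bravo R=bravo -> agree -> bravo
i=3: L=hotel=BASE, R=bravo -> take RIGHT -> bravo
i=4: L=hotel=BASE, R=bravo -> take RIGHT -> bravo
i=5: L=hotel R=hotel -> agree -> hotel
i=6: L=delta=BASE, R=golf -> take RIGHT -> golf

Answer: <<<<<<< LEFT
charlie
=======
hotel
>>>>>>> RIGHT
echo
bravo
bravo
bravo
hotel
golf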